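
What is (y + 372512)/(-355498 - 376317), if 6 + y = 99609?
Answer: -1927/2987 ≈ -0.64513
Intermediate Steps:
y = 99603 (y = -6 + 99609 = 99603)
(y + 372512)/(-355498 - 376317) = (99603 + 372512)/(-355498 - 376317) = 472115/(-731815) = 472115*(-1/731815) = -1927/2987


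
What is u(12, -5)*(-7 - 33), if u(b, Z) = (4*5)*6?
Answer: -4800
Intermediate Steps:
u(b, Z) = 120 (u(b, Z) = 20*6 = 120)
u(12, -5)*(-7 - 33) = 120*(-7 - 33) = 120*(-40) = -4800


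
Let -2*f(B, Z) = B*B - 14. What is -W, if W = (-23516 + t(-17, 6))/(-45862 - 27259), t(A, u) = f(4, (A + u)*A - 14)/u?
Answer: -141097/438726 ≈ -0.32161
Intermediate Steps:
f(B, Z) = 7 - B²/2 (f(B, Z) = -(B*B - 14)/2 = -(B² - 14)/2 = -(-14 + B²)/2 = 7 - B²/2)
t(A, u) = -1/u (t(A, u) = (7 - ½*4²)/u = (7 - ½*16)/u = (7 - 8)/u = -1/u)
W = 141097/438726 (W = (-23516 - 1/6)/(-45862 - 27259) = (-23516 - 1*⅙)/(-73121) = (-23516 - ⅙)*(-1/73121) = -141097/6*(-1/73121) = 141097/438726 ≈ 0.32161)
-W = -1*141097/438726 = -141097/438726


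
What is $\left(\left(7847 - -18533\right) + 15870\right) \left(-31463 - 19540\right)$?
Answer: $-2154876750$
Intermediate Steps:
$\left(\left(7847 - -18533\right) + 15870\right) \left(-31463 - 19540\right) = \left(\left(7847 + 18533\right) + 15870\right) \left(-51003\right) = \left(26380 + 15870\right) \left(-51003\right) = 42250 \left(-51003\right) = -2154876750$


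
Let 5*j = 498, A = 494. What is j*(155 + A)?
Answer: 323202/5 ≈ 64640.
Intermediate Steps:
j = 498/5 (j = (⅕)*498 = 498/5 ≈ 99.600)
j*(155 + A) = 498*(155 + 494)/5 = (498/5)*649 = 323202/5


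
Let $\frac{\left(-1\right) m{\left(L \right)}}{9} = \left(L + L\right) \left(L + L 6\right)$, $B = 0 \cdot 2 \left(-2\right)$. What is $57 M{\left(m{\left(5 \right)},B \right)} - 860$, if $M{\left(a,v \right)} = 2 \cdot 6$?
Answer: $-176$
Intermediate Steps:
$B = 0$ ($B = 0 \left(-2\right) = 0$)
$m{\left(L \right)} = - 126 L^{2}$ ($m{\left(L \right)} = - 9 \left(L + L\right) \left(L + L 6\right) = - 9 \cdot 2 L \left(L + 6 L\right) = - 9 \cdot 2 L 7 L = - 9 \cdot 14 L^{2} = - 126 L^{2}$)
$M{\left(a,v \right)} = 12$
$57 M{\left(m{\left(5 \right)},B \right)} - 860 = 57 \cdot 12 - 860 = 684 - 860 = -176$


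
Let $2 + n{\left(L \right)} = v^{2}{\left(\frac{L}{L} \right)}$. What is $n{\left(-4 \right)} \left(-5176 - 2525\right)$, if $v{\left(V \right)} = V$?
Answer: $7701$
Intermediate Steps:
$n{\left(L \right)} = -1$ ($n{\left(L \right)} = -2 + \left(\frac{L}{L}\right)^{2} = -2 + 1^{2} = -2 + 1 = -1$)
$n{\left(-4 \right)} \left(-5176 - 2525\right) = - (-5176 - 2525) = \left(-1\right) \left(-7701\right) = 7701$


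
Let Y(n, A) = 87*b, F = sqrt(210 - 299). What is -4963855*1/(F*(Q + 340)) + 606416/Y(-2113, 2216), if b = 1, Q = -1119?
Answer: 606416/87 - 4963855*I*sqrt(89)/69331 ≈ 6970.3 - 675.44*I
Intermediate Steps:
F = I*sqrt(89) (F = sqrt(-89) = I*sqrt(89) ≈ 9.434*I)
Y(n, A) = 87 (Y(n, A) = 87*1 = 87)
-4963855*1/(F*(Q + 340)) + 606416/Y(-2113, 2216) = -4963855*(-I*sqrt(89)/(89*(-1119 + 340))) + 606416/87 = -4963855*I*sqrt(89)/69331 + 606416*(1/87) = -4963855*I*sqrt(89)/69331 + 606416/87 = 606416/87 - 4963855*I*sqrt(89)/69331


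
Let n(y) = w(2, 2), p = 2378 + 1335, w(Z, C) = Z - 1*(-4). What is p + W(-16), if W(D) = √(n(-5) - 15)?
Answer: 3713 + 3*I ≈ 3713.0 + 3.0*I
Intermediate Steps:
w(Z, C) = 4 + Z (w(Z, C) = Z + 4 = 4 + Z)
p = 3713
n(y) = 6 (n(y) = 4 + 2 = 6)
W(D) = 3*I (W(D) = √(6 - 15) = √(-9) = 3*I)
p + W(-16) = 3713 + 3*I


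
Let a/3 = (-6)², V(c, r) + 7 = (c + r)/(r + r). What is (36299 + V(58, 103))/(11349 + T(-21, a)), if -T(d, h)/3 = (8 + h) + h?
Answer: 7476313/2199462 ≈ 3.3992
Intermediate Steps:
V(c, r) = -7 + (c + r)/(2*r) (V(c, r) = -7 + (c + r)/(r + r) = -7 + (c + r)/((2*r)) = -7 + (c + r)*(1/(2*r)) = -7 + (c + r)/(2*r))
a = 108 (a = 3*(-6)² = 3*36 = 108)
T(d, h) = -24 - 6*h (T(d, h) = -3*((8 + h) + h) = -3*(8 + 2*h) = -24 - 6*h)
(36299 + V(58, 103))/(11349 + T(-21, a)) = (36299 + (½)*(58 - 13*103)/103)/(11349 + (-24 - 6*108)) = (36299 + (½)*(1/103)*(58 - 1339))/(11349 + (-24 - 648)) = (36299 + (½)*(1/103)*(-1281))/(11349 - 672) = (36299 - 1281/206)/10677 = (7476313/206)*(1/10677) = 7476313/2199462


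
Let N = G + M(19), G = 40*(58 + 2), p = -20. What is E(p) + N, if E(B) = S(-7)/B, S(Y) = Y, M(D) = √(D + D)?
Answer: 48007/20 + √38 ≈ 2406.5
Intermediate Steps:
M(D) = √2*√D (M(D) = √(2*D) = √2*√D)
G = 2400 (G = 40*60 = 2400)
E(B) = -7/B
N = 2400 + √38 (N = 2400 + √2*√19 = 2400 + √38 ≈ 2406.2)
E(p) + N = -7/(-20) + (2400 + √38) = -7*(-1/20) + (2400 + √38) = 7/20 + (2400 + √38) = 48007/20 + √38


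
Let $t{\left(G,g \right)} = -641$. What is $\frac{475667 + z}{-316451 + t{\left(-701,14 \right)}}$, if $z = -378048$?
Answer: $- \frac{97619}{317092} \approx -0.30786$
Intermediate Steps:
$\frac{475667 + z}{-316451 + t{\left(-701,14 \right)}} = \frac{475667 - 378048}{-316451 - 641} = \frac{97619}{-317092} = 97619 \left(- \frac{1}{317092}\right) = - \frac{97619}{317092}$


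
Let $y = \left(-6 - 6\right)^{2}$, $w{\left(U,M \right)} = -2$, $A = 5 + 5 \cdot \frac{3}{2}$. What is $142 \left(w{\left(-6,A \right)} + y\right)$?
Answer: $20164$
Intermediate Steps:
$A = \frac{25}{2}$ ($A = 5 + 5 \cdot 3 \cdot \frac{1}{2} = 5 + 5 \cdot \frac{3}{2} = 5 + \frac{15}{2} = \frac{25}{2} \approx 12.5$)
$y = 144$ ($y = \left(-12\right)^{2} = 144$)
$142 \left(w{\left(-6,A \right)} + y\right) = 142 \left(-2 + 144\right) = 142 \cdot 142 = 20164$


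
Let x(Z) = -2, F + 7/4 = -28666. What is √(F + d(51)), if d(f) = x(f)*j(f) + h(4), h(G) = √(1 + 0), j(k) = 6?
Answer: I*√114715/2 ≈ 169.35*I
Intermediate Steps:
F = -114671/4 (F = -7/4 - 28666 = -114671/4 ≈ -28668.)
h(G) = 1 (h(G) = √1 = 1)
d(f) = -11 (d(f) = -2*6 + 1 = -12 + 1 = -11)
√(F + d(51)) = √(-114671/4 - 11) = √(-114715/4) = I*√114715/2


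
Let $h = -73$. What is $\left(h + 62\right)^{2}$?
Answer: $121$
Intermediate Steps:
$\left(h + 62\right)^{2} = \left(-73 + 62\right)^{2} = \left(-11\right)^{2} = 121$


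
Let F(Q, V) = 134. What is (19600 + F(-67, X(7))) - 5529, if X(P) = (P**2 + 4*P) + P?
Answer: 14205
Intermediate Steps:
X(P) = P**2 + 5*P
(19600 + F(-67, X(7))) - 5529 = (19600 + 134) - 5529 = 19734 - 5529 = 14205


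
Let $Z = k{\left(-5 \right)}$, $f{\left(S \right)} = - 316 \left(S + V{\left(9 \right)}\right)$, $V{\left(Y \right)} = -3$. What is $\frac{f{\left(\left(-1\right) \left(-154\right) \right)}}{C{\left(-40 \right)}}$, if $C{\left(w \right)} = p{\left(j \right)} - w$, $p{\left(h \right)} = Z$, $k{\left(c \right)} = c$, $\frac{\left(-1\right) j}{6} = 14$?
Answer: $- \frac{47716}{35} \approx -1363.3$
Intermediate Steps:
$j = -84$ ($j = \left(-6\right) 14 = -84$)
$f{\left(S \right)} = 948 - 316 S$ ($f{\left(S \right)} = - 316 \left(S - 3\right) = - 316 \left(-3 + S\right) = 948 - 316 S$)
$Z = -5$
$p{\left(h \right)} = -5$
$C{\left(w \right)} = -5 - w$
$\frac{f{\left(\left(-1\right) \left(-154\right) \right)}}{C{\left(-40 \right)}} = \frac{948 - 316 \left(\left(-1\right) \left(-154\right)\right)}{-5 - -40} = \frac{948 - 48664}{-5 + 40} = \frac{948 - 48664}{35} = \left(-47716\right) \frac{1}{35} = - \frac{47716}{35}$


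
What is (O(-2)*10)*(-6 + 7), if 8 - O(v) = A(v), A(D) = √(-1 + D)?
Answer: 80 - 10*I*√3 ≈ 80.0 - 17.32*I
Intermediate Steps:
O(v) = 8 - √(-1 + v)
(O(-2)*10)*(-6 + 7) = ((8 - √(-1 - 2))*10)*(-6 + 7) = ((8 - √(-3))*10)*1 = ((8 - I*√3)*10)*1 = (80 - 10*I*√3)*1 = 80 - 10*I*√3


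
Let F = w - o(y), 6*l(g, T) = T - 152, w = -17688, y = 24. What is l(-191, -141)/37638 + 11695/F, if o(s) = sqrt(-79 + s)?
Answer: (-293*sqrt(55) + 2646241044*I)/(225828*(sqrt(55) - 17688*I)) ≈ -0.66248 + 0.00027722*I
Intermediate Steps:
l(g, T) = -76/3 + T/6 (l(g, T) = (T - 152)/6 = (-152 + T)/6 = -76/3 + T/6)
F = -17688 - I*sqrt(55) (F = -17688 - sqrt(-79 + 24) = -17688 - sqrt(-55) = -17688 - I*sqrt(55) ≈ -17688.0 - 7.4162*I)
l(-191, -141)/37638 + 11695/F = (-76/3 + (1/6)*(-141))/37638 + 11695/(-17688 - I*sqrt(55)) = (-76/3 - 47/2)*(1/37638) + 11695/(-17688 - I*sqrt(55)) = -293/6*1/37638 + 11695/(-17688 - I*sqrt(55)) = -293/225828 + 11695/(-17688 - I*sqrt(55))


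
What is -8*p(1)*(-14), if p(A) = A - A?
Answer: 0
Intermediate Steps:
p(A) = 0
-8*p(1)*(-14) = -8*0*(-14) = 0*(-14) = 0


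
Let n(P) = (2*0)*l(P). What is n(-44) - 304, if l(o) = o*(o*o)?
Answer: -304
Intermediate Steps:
l(o) = o³ (l(o) = o*o² = o³)
n(P) = 0 (n(P) = (2*0)*P³ = 0*P³ = 0)
n(-44) - 304 = 0 - 304 = -304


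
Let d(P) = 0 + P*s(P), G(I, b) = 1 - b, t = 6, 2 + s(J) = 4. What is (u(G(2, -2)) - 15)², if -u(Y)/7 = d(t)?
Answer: 9801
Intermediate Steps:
s(J) = 2 (s(J) = -2 + 4 = 2)
d(P) = 2*P (d(P) = 0 + P*2 = 0 + 2*P = 2*P)
u(Y) = -84 (u(Y) = -14*6 = -7*12 = -84)
(u(G(2, -2)) - 15)² = (-84 - 15)² = (-99)² = 9801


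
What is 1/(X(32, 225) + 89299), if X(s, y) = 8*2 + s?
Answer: 1/89347 ≈ 1.1192e-5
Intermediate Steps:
X(s, y) = 16 + s
1/(X(32, 225) + 89299) = 1/((16 + 32) + 89299) = 1/(48 + 89299) = 1/89347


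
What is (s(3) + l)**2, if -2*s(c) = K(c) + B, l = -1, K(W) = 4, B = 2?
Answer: 16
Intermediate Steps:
s(c) = -3 (s(c) = -(4 + 2)/2 = -1/2*6 = -3)
(s(3) + l)**2 = (-3 - 1)**2 = (-4)**2 = 16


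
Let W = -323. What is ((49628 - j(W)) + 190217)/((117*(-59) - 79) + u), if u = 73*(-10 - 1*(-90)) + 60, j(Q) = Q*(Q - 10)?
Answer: -66143/541 ≈ -122.26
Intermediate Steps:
j(Q) = Q*(-10 + Q)
u = 5900 (u = 73*(-10 + 90) + 60 = 73*80 + 60 = 5840 + 60 = 5900)
((49628 - j(W)) + 190217)/((117*(-59) - 79) + u) = ((49628 - (-323)*(-10 - 323)) + 190217)/((117*(-59) - 79) + 5900) = ((49628 - (-323)*(-333)) + 190217)/((-6903 - 79) + 5900) = ((49628 - 1*107559) + 190217)/(-6982 + 5900) = ((49628 - 107559) + 190217)/(-1082) = (-57931 + 190217)*(-1/1082) = 132286*(-1/1082) = -66143/541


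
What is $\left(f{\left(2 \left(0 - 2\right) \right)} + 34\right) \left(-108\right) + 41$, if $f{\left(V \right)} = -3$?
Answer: $-3307$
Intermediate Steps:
$\left(f{\left(2 \left(0 - 2\right) \right)} + 34\right) \left(-108\right) + 41 = \left(-3 + 34\right) \left(-108\right) + 41 = 31 \left(-108\right) + 41 = -3348 + 41 = -3307$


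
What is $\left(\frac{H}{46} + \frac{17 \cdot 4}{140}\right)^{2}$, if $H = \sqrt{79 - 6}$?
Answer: $\frac{700949}{2592100} + \frac{17 \sqrt{73}}{805} \approx 0.45085$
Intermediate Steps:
$H = \sqrt{73} \approx 8.544$
$\left(\frac{H}{46} + \frac{17 \cdot 4}{140}\right)^{2} = \left(\frac{\sqrt{73}}{46} + \frac{17 \cdot 4}{140}\right)^{2} = \left(\sqrt{73} \cdot \frac{1}{46} + 68 \cdot \frac{1}{140}\right)^{2} = \left(\frac{\sqrt{73}}{46} + \frac{17}{35}\right)^{2} = \left(\frac{17}{35} + \frac{\sqrt{73}}{46}\right)^{2}$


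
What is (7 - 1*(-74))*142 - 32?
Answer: 11470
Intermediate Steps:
(7 - 1*(-74))*142 - 32 = (7 + 74)*142 - 32 = 81*142 - 32 = 11502 - 32 = 11470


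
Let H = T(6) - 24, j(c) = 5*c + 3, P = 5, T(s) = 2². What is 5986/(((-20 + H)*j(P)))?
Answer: -2993/560 ≈ -5.3446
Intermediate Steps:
T(s) = 4
j(c) = 3 + 5*c
H = -20 (H = 4 - 24 = -20)
5986/(((-20 + H)*j(P))) = 5986/(((-20 - 20)*(3 + 5*5))) = 5986/((-40*(3 + 25))) = 5986/((-40*28)) = 5986/(-1120) = 5986*(-1/1120) = -2993/560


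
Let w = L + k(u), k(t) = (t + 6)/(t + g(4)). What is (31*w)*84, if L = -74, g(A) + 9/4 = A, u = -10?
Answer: -2105768/11 ≈ -1.9143e+5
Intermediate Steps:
g(A) = -9/4 + A
k(t) = (6 + t)/(7/4 + t) (k(t) = (t + 6)/(t + (-9/4 + 4)) = (6 + t)/(t + 7/4) = (6 + t)/(7/4 + t))
w = -2426/33 (w = -74 + 4*(6 - 10)/(7 + 4*(-10)) = -74 + 4*(-4)/(7 - 40) = -74 + 4*(-4)/(-33) = -74 + 4*(-1/33)*(-4) = -74 + 16/33 = -2426/33 ≈ -73.515)
(31*w)*84 = (31*(-2426/33))*84 = -75206/33*84 = -2105768/11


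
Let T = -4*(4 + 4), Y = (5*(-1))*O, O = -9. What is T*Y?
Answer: -1440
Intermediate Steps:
Y = 45 (Y = (5*(-1))*(-9) = -5*(-9) = 45)
T = -32 (T = -4*8 = -32)
T*Y = -32*45 = -1440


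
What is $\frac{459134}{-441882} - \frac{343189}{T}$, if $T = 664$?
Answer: $- \frac{75976953337}{146704824} \approx -517.89$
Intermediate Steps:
$\frac{459134}{-441882} - \frac{343189}{T} = \frac{459134}{-441882} - \frac{343189}{664} = 459134 \left(- \frac{1}{441882}\right) - \frac{343189}{664} = - \frac{229567}{220941} - \frac{343189}{664} = - \frac{75976953337}{146704824}$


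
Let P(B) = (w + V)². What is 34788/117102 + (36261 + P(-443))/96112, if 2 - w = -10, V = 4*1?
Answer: 1269959665/1875817904 ≈ 0.67702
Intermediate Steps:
V = 4
w = 12 (w = 2 - 1*(-10) = 2 + 10 = 12)
P(B) = 256 (P(B) = (12 + 4)² = 16² = 256)
34788/117102 + (36261 + P(-443))/96112 = 34788/117102 + (36261 + 256)/96112 = 34788*(1/117102) + 36517*(1/96112) = 5798/19517 + 36517/96112 = 1269959665/1875817904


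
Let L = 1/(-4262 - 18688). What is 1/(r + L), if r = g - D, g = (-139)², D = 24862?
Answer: -22950/127165951 ≈ -0.00018047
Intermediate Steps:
g = 19321
L = -1/22950 (L = 1/(-22950) = -1/22950 ≈ -4.3573e-5)
r = -5541 (r = 19321 - 1*24862 = 19321 - 24862 = -5541)
1/(r + L) = 1/(-5541 - 1/22950) = 1/(-127165951/22950) = -22950/127165951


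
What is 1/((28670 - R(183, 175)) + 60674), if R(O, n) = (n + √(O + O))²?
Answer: 19451/1120079203 + 350*√366/3360237609 ≈ 1.9358e-5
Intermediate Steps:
R(O, n) = (n + √2*√O)² (R(O, n) = (n + √(2*O))² = (n + √2*√O)²)
1/((28670 - R(183, 175)) + 60674) = 1/((28670 - (175 + √2*√183)²) + 60674) = 1/((28670 - (175 + √366)²) + 60674) = 1/(89344 - (175 + √366)²)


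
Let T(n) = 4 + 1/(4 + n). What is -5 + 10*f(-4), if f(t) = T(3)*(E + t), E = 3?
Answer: -325/7 ≈ -46.429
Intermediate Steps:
f(t) = 87/7 + 29*t/7 (f(t) = ((17 + 4*3)/(4 + 3))*(3 + t) = ((17 + 12)/7)*(3 + t) = ((⅐)*29)*(3 + t) = 29*(3 + t)/7 = 87/7 + 29*t/7)
-5 + 10*f(-4) = -5 + 10*(87/7 + (29/7)*(-4)) = -5 + 10*(87/7 - 116/7) = -5 + 10*(-29/7) = -5 - 290/7 = -325/7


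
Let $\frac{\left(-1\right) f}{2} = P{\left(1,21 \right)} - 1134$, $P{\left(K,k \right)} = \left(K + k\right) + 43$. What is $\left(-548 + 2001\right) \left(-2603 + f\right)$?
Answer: $-675645$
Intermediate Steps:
$P{\left(K,k \right)} = 43 + K + k$
$f = 2138$ ($f = - 2 \left(\left(43 + 1 + 21\right) - 1134\right) = - 2 \left(65 - 1134\right) = \left(-2\right) \left(-1069\right) = 2138$)
$\left(-548 + 2001\right) \left(-2603 + f\right) = \left(-548 + 2001\right) \left(-2603 + 2138\right) = 1453 \left(-465\right) = -675645$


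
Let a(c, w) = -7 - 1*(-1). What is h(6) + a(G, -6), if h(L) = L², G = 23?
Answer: 30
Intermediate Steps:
a(c, w) = -6 (a(c, w) = -7 + 1 = -6)
h(6) + a(G, -6) = 6² - 6 = 36 - 6 = 30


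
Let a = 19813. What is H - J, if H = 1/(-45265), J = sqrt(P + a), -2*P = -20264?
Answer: -1/45265 - sqrt(29945) ≈ -173.05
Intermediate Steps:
P = 10132 (P = -1/2*(-20264) = 10132)
J = sqrt(29945) (J = sqrt(10132 + 19813) = sqrt(29945) ≈ 173.05)
H = -1/45265 ≈ -2.2092e-5
H - J = -1/45265 - sqrt(29945)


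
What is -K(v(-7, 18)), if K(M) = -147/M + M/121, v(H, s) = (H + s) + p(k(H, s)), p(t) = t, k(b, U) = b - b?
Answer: 146/11 ≈ 13.273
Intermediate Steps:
k(b, U) = 0
v(H, s) = H + s (v(H, s) = (H + s) + 0 = H + s)
K(M) = -147/M + M/121 (K(M) = -147/M + M*(1/121) = -147/M + M/121)
-K(v(-7, 18)) = -(-147/(-7 + 18) + (-7 + 18)/121) = -(-147/11 + (1/121)*11) = -(-147*1/11 + 1/11) = -(-147/11 + 1/11) = -1*(-146/11) = 146/11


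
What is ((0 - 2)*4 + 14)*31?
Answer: 186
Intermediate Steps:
((0 - 2)*4 + 14)*31 = (-2*4 + 14)*31 = (-8 + 14)*31 = 6*31 = 186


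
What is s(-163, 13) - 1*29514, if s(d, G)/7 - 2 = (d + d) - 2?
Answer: -31796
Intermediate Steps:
s(d, G) = 14*d (s(d, G) = 14 + 7*((d + d) - 2) = 14 + 7*(2*d - 2) = 14 + 7*(-2 + 2*d) = 14 + (-14 + 14*d) = 14*d)
s(-163, 13) - 1*29514 = 14*(-163) - 1*29514 = -2282 - 29514 = -31796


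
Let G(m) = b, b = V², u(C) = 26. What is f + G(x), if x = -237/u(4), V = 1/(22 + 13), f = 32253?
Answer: 39509926/1225 ≈ 32253.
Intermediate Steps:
V = 1/35 ≈ 0.028571
x = -237/26 ≈ -9.1154
b = 1/1225 (b = (1/35)² = 1/1225 ≈ 0.00081633)
G(m) = 1/1225
f + G(x) = 32253 + 1/1225 = 39509926/1225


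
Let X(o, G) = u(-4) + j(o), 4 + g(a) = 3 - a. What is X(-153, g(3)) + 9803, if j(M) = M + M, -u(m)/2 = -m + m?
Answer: 9497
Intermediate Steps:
g(a) = -1 - a (g(a) = -4 + (3 - a) = -1 - a)
u(m) = 0 (u(m) = -2*(-m + m) = -2*0 = 0)
j(M) = 2*M
X(o, G) = 2*o (X(o, G) = 0 + 2*o = 2*o)
X(-153, g(3)) + 9803 = 2*(-153) + 9803 = -306 + 9803 = 9497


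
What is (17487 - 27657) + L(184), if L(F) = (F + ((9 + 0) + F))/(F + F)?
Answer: -3742183/368 ≈ -10169.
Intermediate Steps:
L(F) = (9 + 2*F)/(2*F) (L(F) = (F + (9 + F))/((2*F)) = (9 + 2*F)*(1/(2*F)) = (9 + 2*F)/(2*F))
(17487 - 27657) + L(184) = (17487 - 27657) + (9/2 + 184)/184 = -10170 + (1/184)*(377/2) = -10170 + 377/368 = -3742183/368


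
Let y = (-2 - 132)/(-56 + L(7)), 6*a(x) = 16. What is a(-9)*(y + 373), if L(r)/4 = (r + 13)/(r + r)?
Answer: 22039/22 ≈ 1001.8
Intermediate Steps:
L(r) = 2*(13 + r)/r (L(r) = 4*((r + 13)/(r + r)) = 4*((13 + r)/((2*r))) = 4*((13 + r)*(1/(2*r))) = 4*((13 + r)/(2*r)) = 2*(13 + r)/r)
a(x) = 8/3 (a(x) = (⅙)*16 = 8/3)
y = 469/176 (y = (-2 - 132)/(-56 + (2 + 26/7)) = -134/(-56 + (2 + 26*(⅐))) = -134/(-56 + (2 + 26/7)) = -134/(-56 + 40/7) = -134/(-352/7) = -134*(-7/352) = 469/176 ≈ 2.6648)
a(-9)*(y + 373) = 8*(469/176 + 373)/3 = (8/3)*(66117/176) = 22039/22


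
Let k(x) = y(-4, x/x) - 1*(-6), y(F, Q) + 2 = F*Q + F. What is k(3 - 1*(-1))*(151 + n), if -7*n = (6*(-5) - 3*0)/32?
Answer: -16927/28 ≈ -604.54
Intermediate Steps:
y(F, Q) = -2 + F + F*Q (y(F, Q) = -2 + (F*Q + F) = -2 + (F + F*Q) = -2 + F + F*Q)
n = 15/112 (n = -(6*(-5) - 3*0)/(7*32) = -(-30 + 0)/(7*32) = -(-30)/(7*32) = -1/7*(-15/16) = 15/112 ≈ 0.13393)
k(x) = -4 (k(x) = (-2 - 4 - 4*x/x) - 1*(-6) = (-2 - 4 - 4*1) + 6 = (-2 - 4 - 4) + 6 = -10 + 6 = -4)
k(3 - 1*(-1))*(151 + n) = -4*(151 + 15/112) = -4*16927/112 = -16927/28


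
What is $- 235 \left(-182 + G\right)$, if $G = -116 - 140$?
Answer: $102930$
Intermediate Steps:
$G = -256$
$- 235 \left(-182 + G\right) = - 235 \left(-182 - 256\right) = \left(-235\right) \left(-438\right) = 102930$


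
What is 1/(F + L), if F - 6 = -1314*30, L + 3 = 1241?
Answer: -1/38176 ≈ -2.6194e-5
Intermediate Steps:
L = 1238 (L = -3 + 1241 = 1238)
F = -39414 (F = 6 - 1314*30 = 6 - 39420 = -39414)
1/(F + L) = 1/(-39414 + 1238) = 1/(-38176) = -1/38176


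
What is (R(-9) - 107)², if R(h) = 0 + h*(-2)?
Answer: 7921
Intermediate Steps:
R(h) = -2*h (R(h) = 0 - 2*h = -2*h)
(R(-9) - 107)² = (-2*(-9) - 107)² = (18 - 107)² = (-89)² = 7921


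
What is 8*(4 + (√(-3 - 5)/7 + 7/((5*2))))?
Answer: 188/5 + 16*I*√2/7 ≈ 37.6 + 3.2325*I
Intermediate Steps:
8*(4 + (√(-3 - 5)/7 + 7/((5*2)))) = 8*(4 + (√(-8)*(⅐) + 7/10)) = 8*(4 + ((2*I*√2)*(⅐) + 7*(⅒))) = 8*(4 + (2*I*√2/7 + 7/10)) = 8*(4 + (7/10 + 2*I*√2/7)) = 8*(47/10 + 2*I*√2/7) = 188/5 + 16*I*√2/7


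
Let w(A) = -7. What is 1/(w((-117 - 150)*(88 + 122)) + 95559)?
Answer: 1/95552 ≈ 1.0466e-5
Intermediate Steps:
1/(w((-117 - 150)*(88 + 122)) + 95559) = 1/(-7 + 95559) = 1/95552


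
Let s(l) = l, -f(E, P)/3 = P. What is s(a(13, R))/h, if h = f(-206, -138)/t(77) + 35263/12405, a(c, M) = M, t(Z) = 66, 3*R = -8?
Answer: -181940/621919 ≈ -0.29255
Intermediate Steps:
R = -8/3 (R = (⅓)*(-8) = -8/3 ≈ -2.6667)
f(E, P) = -3*P
h = 1243838/136455 (h = -3*(-138)/66 + 35263/12405 = 414*(1/66) + 35263*(1/12405) = 69/11 + 35263/12405 = 1243838/136455 ≈ 9.1154)
s(a(13, R))/h = -8/(3*1243838/136455) = -8/3*136455/1243838 = -181940/621919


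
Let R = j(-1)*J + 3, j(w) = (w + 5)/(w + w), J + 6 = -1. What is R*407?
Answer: 6919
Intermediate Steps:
J = -7 (J = -6 - 1 = -7)
j(w) = (5 + w)/(2*w) (j(w) = (5 + w)/((2*w)) = (5 + w)*(1/(2*w)) = (5 + w)/(2*w))
R = 17 (R = ((½)*(5 - 1)/(-1))*(-7) + 3 = ((½)*(-1)*4)*(-7) + 3 = -2*(-7) + 3 = 14 + 3 = 17)
R*407 = 17*407 = 6919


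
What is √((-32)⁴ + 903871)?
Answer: √1952447 ≈ 1397.3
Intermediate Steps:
√((-32)⁴ + 903871) = √(1048576 + 903871) = √1952447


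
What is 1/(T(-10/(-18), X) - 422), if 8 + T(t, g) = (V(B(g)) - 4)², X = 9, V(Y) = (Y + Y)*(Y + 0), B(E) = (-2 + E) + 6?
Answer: 1/111126 ≈ 8.9988e-6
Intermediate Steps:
B(E) = 4 + E
V(Y) = 2*Y² (V(Y) = (2*Y)*Y = 2*Y²)
T(t, g) = -8 + (-4 + 2*(4 + g)²)² (T(t, g) = -8 + (2*(4 + g)² - 4)² = -8 + (-4 + 2*(4 + g)²)²)
1/(T(-10/(-18), X) - 422) = 1/((-8 + 4*(-2 + (4 + 9)²)²) - 422) = 1/((-8 + 4*(-2 + 13²)²) - 422) = 1/((-8 + 4*(-2 + 169)²) - 422) = 1/((-8 + 4*167²) - 422) = 1/((-8 + 4*27889) - 422) = 1/((-8 + 111556) - 422) = 1/(111548 - 422) = 1/111126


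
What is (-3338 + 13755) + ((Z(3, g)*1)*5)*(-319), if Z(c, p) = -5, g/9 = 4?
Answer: 18392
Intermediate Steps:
g = 36 (g = 9*4 = 36)
(-3338 + 13755) + ((Z(3, g)*1)*5)*(-319) = (-3338 + 13755) + (-5*1*5)*(-319) = 10417 - 5*5*(-319) = 10417 - 25*(-319) = 10417 + 7975 = 18392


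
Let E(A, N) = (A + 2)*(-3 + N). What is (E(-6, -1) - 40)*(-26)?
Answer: 624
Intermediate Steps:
E(A, N) = (-3 + N)*(2 + A) (E(A, N) = (2 + A)*(-3 + N) = (-3 + N)*(2 + A))
(E(-6, -1) - 40)*(-26) = ((-6 - 3*(-6) + 2*(-1) - 6*(-1)) - 40)*(-26) = ((-6 + 18 - 2 + 6) - 40)*(-26) = (16 - 40)*(-26) = -24*(-26) = 624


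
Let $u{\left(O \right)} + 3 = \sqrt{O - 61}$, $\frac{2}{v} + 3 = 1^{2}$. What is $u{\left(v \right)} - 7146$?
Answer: $-7149 + i \sqrt{62} \approx -7149.0 + 7.874 i$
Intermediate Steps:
$v = -1$ ($v = \frac{2}{-3 + 1^{2}} = \frac{2}{-3 + 1} = \frac{2}{-2} = 2 \left(- \frac{1}{2}\right) = -1$)
$u{\left(O \right)} = -3 + \sqrt{-61 + O}$ ($u{\left(O \right)} = -3 + \sqrt{O - 61} = -3 + \sqrt{-61 + O}$)
$u{\left(v \right)} - 7146 = \left(-3 + \sqrt{-61 - 1}\right) - 7146 = \left(-3 + \sqrt{-62}\right) - 7146 = \left(-3 + i \sqrt{62}\right) - 7146 = -7149 + i \sqrt{62}$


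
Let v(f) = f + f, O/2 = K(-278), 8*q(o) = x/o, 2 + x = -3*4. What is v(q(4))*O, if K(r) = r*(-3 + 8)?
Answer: 4865/2 ≈ 2432.5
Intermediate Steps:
K(r) = 5*r (K(r) = r*5 = 5*r)
x = -14 (x = -2 - 3*4 = -2 - 12 = -14)
q(o) = -7/(4*o) (q(o) = (-14/o)/8 = -7/(4*o))
O = -2780 (O = 2*(5*(-278)) = 2*(-1390) = -2780)
v(f) = 2*f
v(q(4))*O = (2*(-7/4/4))*(-2780) = (2*(-7/4*1/4))*(-2780) = (2*(-7/16))*(-2780) = -7/8*(-2780) = 4865/2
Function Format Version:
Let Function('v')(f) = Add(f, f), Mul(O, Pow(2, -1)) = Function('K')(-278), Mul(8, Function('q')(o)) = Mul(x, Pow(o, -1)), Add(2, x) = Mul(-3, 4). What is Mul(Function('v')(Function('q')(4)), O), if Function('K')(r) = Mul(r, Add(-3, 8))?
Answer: Rational(4865, 2) ≈ 2432.5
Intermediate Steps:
Function('K')(r) = Mul(5, r) (Function('K')(r) = Mul(r, 5) = Mul(5, r))
x = -14 (x = Add(-2, Mul(-3, 4)) = Add(-2, -12) = -14)
Function('q')(o) = Mul(Rational(-7, 4), Pow(o, -1)) (Function('q')(o) = Mul(Rational(1, 8), Mul(-14, Pow(o, -1))) = Mul(Rational(-7, 4), Pow(o, -1)))
O = -2780 (O = Mul(2, Mul(5, -278)) = Mul(2, -1390) = -2780)
Function('v')(f) = Mul(2, f)
Mul(Function('v')(Function('q')(4)), O) = Mul(Mul(2, Mul(Rational(-7, 4), Pow(4, -1))), -2780) = Mul(Mul(2, Mul(Rational(-7, 4), Rational(1, 4))), -2780) = Mul(Mul(2, Rational(-7, 16)), -2780) = Mul(Rational(-7, 8), -2780) = Rational(4865, 2)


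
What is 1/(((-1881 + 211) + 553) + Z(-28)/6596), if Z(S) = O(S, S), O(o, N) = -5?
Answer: -6596/7367737 ≈ -0.00089525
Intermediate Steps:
Z(S) = -5
1/(((-1881 + 211) + 553) + Z(-28)/6596) = 1/(((-1881 + 211) + 553) - 5/6596) = 1/((-1670 + 553) - 5*1/6596) = 1/(-1117 - 5/6596) = 1/(-7367737/6596) = -6596/7367737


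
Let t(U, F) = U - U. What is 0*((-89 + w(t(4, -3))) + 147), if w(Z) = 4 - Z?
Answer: 0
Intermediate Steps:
t(U, F) = 0
0*((-89 + w(t(4, -3))) + 147) = 0*((-89 + (4 - 1*0)) + 147) = 0*((-89 + (4 + 0)) + 147) = 0*((-89 + 4) + 147) = 0*(-85 + 147) = 0*62 = 0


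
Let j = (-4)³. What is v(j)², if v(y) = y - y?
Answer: 0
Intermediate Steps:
j = -64
v(y) = 0
v(j)² = 0² = 0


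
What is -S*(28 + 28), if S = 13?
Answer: -728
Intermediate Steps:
-S*(28 + 28) = -13*(28 + 28) = -13*56 = -1*728 = -728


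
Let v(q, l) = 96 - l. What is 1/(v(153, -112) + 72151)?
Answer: 1/72359 ≈ 1.3820e-5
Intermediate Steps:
1/(v(153, -112) + 72151) = 1/((96 - 1*(-112)) + 72151) = 1/((96 + 112) + 72151) = 1/(208 + 72151) = 1/72359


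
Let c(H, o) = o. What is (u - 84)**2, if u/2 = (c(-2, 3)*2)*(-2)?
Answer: 11664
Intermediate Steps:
u = -24 (u = 2*((3*2)*(-2)) = 2*(6*(-2)) = 2*(-12) = -24)
(u - 84)**2 = (-24 - 84)**2 = (-108)**2 = 11664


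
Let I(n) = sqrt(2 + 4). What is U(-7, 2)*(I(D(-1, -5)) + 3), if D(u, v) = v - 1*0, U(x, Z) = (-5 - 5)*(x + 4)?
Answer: 90 + 30*sqrt(6) ≈ 163.48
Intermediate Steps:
U(x, Z) = -40 - 10*x (U(x, Z) = -10*(4 + x) = -40 - 10*x)
D(u, v) = v (D(u, v) = v + 0 = v)
I(n) = sqrt(6)
U(-7, 2)*(I(D(-1, -5)) + 3) = (-40 - 10*(-7))*(sqrt(6) + 3) = (-40 + 70)*(3 + sqrt(6)) = 30*(3 + sqrt(6)) = 90 + 30*sqrt(6)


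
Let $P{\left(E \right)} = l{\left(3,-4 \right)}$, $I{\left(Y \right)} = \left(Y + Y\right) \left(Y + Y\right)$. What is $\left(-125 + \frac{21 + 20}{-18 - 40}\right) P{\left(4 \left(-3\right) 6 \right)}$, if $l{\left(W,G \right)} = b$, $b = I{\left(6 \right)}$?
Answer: $- \frac{524952}{29} \approx -18102.0$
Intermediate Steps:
$I{\left(Y \right)} = 4 Y^{2}$ ($I{\left(Y \right)} = 2 Y 2 Y = 4 Y^{2}$)
$b = 144$ ($b = 4 \cdot 6^{2} = 4 \cdot 36 = 144$)
$l{\left(W,G \right)} = 144$
$P{\left(E \right)} = 144$
$\left(-125 + \frac{21 + 20}{-18 - 40}\right) P{\left(4 \left(-3\right) 6 \right)} = \left(-125 + \frac{21 + 20}{-18 - 40}\right) 144 = \left(-125 + \frac{41}{-58}\right) 144 = \left(-125 + 41 \left(- \frac{1}{58}\right)\right) 144 = \left(-125 - \frac{41}{58}\right) 144 = \left(- \frac{7291}{58}\right) 144 = - \frac{524952}{29}$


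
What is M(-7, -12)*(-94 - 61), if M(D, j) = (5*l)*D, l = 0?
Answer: 0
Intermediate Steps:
M(D, j) = 0 (M(D, j) = (5*0)*D = 0*D = 0)
M(-7, -12)*(-94 - 61) = 0*(-94 - 61) = 0*(-155) = 0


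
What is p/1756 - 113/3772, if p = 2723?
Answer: 1259091/827954 ≈ 1.5207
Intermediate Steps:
p/1756 - 113/3772 = 2723/1756 - 113/3772 = 1259091/827954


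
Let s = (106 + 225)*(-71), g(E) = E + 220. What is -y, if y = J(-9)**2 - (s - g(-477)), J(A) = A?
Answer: -23325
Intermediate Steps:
g(E) = 220 + E
s = -23501 (s = 331*(-71) = -23501)
y = 23325 (y = (-9)**2 - (-23501 - (220 - 477)) = 81 - (-23501 - 1*(-257)) = 81 - (-23501 + 257) = 81 - 1*(-23244) = 81 + 23244 = 23325)
-y = -1*23325 = -23325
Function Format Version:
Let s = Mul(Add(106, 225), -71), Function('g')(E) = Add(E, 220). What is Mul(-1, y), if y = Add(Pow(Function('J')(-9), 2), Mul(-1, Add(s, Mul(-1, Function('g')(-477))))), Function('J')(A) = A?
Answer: -23325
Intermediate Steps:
Function('g')(E) = Add(220, E)
s = -23501 (s = Mul(331, -71) = -23501)
y = 23325 (y = Add(Pow(-9, 2), Mul(-1, Add(-23501, Mul(-1, Add(220, -477))))) = Add(81, Mul(-1, Add(-23501, Mul(-1, -257)))) = Add(81, Mul(-1, Add(-23501, 257))) = Add(81, Mul(-1, -23244)) = Add(81, 23244) = 23325)
Mul(-1, y) = Mul(-1, 23325) = -23325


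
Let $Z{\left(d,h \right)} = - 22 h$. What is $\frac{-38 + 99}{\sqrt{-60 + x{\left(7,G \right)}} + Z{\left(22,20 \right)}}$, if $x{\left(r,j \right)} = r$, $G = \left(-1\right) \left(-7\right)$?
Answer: $- \frac{26840}{193653} - \frac{61 i \sqrt{53}}{193653} \approx -0.1386 - 0.0022932 i$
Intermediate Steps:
$G = 7$
$\frac{-38 + 99}{\sqrt{-60 + x{\left(7,G \right)}} + Z{\left(22,20 \right)}} = \frac{-38 + 99}{\sqrt{-60 + 7} - 440} = \frac{61}{\sqrt{-53} - 440} = \frac{61}{i \sqrt{53} - 440} = \frac{61}{-440 + i \sqrt{53}}$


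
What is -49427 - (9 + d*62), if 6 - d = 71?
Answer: -45406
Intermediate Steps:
d = -65 (d = 6 - 1*71 = 6 - 71 = -65)
-49427 - (9 + d*62) = -49427 - (9 - 65*62) = -49427 - (9 - 4030) = -49427 - 1*(-4021) = -49427 + 4021 = -45406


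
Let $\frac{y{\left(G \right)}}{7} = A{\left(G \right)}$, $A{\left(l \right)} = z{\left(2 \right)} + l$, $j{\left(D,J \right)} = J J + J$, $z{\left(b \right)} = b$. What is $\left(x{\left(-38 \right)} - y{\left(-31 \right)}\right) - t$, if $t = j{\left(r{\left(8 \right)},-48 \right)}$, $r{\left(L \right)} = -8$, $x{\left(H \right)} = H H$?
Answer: $-609$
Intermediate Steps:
$x{\left(H \right)} = H^{2}$
$j{\left(D,J \right)} = J + J^{2}$ ($j{\left(D,J \right)} = J^{2} + J = J + J^{2}$)
$A{\left(l \right)} = 2 + l$
$y{\left(G \right)} = 14 + 7 G$ ($y{\left(G \right)} = 7 \left(2 + G\right) = 14 + 7 G$)
$t = 2256$ ($t = - 48 \left(1 - 48\right) = \left(-48\right) \left(-47\right) = 2256$)
$\left(x{\left(-38 \right)} - y{\left(-31 \right)}\right) - t = \left(\left(-38\right)^{2} - \left(14 + 7 \left(-31\right)\right)\right) - 2256 = \left(1444 - \left(14 - 217\right)\right) - 2256 = \left(1444 - -203\right) - 2256 = \left(1444 + 203\right) - 2256 = 1647 - 2256 = -609$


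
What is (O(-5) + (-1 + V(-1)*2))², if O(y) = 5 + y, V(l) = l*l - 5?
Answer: 81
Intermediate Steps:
V(l) = -5 + l² (V(l) = l² - 5 = -5 + l²)
(O(-5) + (-1 + V(-1)*2))² = ((5 - 5) + (-1 + (-5 + (-1)²)*2))² = (0 + (-1 + (-5 + 1)*2))² = (0 + (-1 - 4*2))² = (0 + (-1 - 8))² = (0 - 9)² = (-9)² = 81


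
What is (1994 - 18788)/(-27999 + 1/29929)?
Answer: 251313813/418991035 ≈ 0.59981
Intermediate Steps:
(1994 - 18788)/(-27999 + 1/29929) = -16794/(-27999 + 1/29929) = -16794/(-837982070/29929) = -16794*(-29929/837982070) = 251313813/418991035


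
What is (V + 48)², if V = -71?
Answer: 529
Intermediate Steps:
(V + 48)² = (-71 + 48)² = (-23)² = 529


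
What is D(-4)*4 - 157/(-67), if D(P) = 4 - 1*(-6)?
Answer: 2837/67 ≈ 42.343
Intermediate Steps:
D(P) = 10 (D(P) = 4 + 6 = 10)
D(-4)*4 - 157/(-67) = 10*4 - 157/(-67) = 40 - 157*(-1/67) = 40 + 157/67 = 2837/67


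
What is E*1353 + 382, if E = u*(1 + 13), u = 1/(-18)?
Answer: -2011/3 ≈ -670.33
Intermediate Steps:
u = -1/18 ≈ -0.055556
E = -7/9 (E = -(1 + 13)/18 = -1/18*14 = -7/9 ≈ -0.77778)
E*1353 + 382 = -7/9*1353 + 382 = -3157/3 + 382 = -2011/3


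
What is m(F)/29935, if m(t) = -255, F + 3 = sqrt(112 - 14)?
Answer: -51/5987 ≈ -0.0085185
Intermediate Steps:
F = -3 + 7*sqrt(2) (F = -3 + sqrt(112 - 14) = -3 + sqrt(98) = -3 + 7*sqrt(2) ≈ 6.8995)
m(F)/29935 = -255/29935 = -255*1/29935 = -51/5987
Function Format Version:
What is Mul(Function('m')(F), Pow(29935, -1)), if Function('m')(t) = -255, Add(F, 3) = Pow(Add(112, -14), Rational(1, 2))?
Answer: Rational(-51, 5987) ≈ -0.0085185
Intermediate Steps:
F = Add(-3, Mul(7, Pow(2, Rational(1, 2)))) (F = Add(-3, Pow(Add(112, -14), Rational(1, 2))) = Add(-3, Pow(98, Rational(1, 2))) = Add(-3, Mul(7, Pow(2, Rational(1, 2)))) ≈ 6.8995)
Mul(Function('m')(F), Pow(29935, -1)) = Mul(-255, Pow(29935, -1)) = Mul(-255, Rational(1, 29935)) = Rational(-51, 5987)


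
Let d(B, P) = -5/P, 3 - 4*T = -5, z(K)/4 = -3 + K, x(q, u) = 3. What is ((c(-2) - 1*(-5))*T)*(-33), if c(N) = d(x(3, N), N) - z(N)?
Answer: -1815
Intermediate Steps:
z(K) = -12 + 4*K (z(K) = 4*(-3 + K) = -12 + 4*K)
T = 2 (T = ¾ - ¼*(-5) = ¾ + 5/4 = 2)
c(N) = 12 - 5/N - 4*N (c(N) = -5/N - (-12 + 4*N) = -5/N + (12 - 4*N) = 12 - 5/N - 4*N)
((c(-2) - 1*(-5))*T)*(-33) = (((12 - 5/(-2) - 4*(-2)) - 1*(-5))*2)*(-33) = (((12 - 5*(-½) + 8) + 5)*2)*(-33) = (((12 + 5/2 + 8) + 5)*2)*(-33) = ((45/2 + 5)*2)*(-33) = ((55/2)*2)*(-33) = 55*(-33) = -1815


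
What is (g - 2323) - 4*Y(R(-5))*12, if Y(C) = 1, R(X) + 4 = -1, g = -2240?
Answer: -4611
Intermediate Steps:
R(X) = -5 (R(X) = -4 - 1 = -5)
(g - 2323) - 4*Y(R(-5))*12 = (-2240 - 2323) - 4*1*12 = -4563 - 4*12 = -4563 - 48 = -4611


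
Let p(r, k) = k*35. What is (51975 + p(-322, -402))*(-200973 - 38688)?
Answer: -9084350205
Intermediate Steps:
p(r, k) = 35*k
(51975 + p(-322, -402))*(-200973 - 38688) = (51975 + 35*(-402))*(-200973 - 38688) = (51975 - 14070)*(-239661) = 37905*(-239661) = -9084350205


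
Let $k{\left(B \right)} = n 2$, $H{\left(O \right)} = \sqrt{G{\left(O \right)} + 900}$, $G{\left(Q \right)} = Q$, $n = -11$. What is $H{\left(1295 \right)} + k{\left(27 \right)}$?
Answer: $-22 + \sqrt{2195} \approx 24.851$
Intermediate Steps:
$H{\left(O \right)} = \sqrt{900 + O}$ ($H{\left(O \right)} = \sqrt{O + 900} = \sqrt{900 + O}$)
$k{\left(B \right)} = -22$ ($k{\left(B \right)} = \left(-11\right) 2 = -22$)
$H{\left(1295 \right)} + k{\left(27 \right)} = \sqrt{900 + 1295} - 22 = \sqrt{2195} - 22 = -22 + \sqrt{2195}$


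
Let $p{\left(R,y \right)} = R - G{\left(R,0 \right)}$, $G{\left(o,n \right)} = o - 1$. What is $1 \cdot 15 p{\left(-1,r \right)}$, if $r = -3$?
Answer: $15$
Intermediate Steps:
$G{\left(o,n \right)} = -1 + o$
$p{\left(R,y \right)} = 1$ ($p{\left(R,y \right)} = R - \left(-1 + R\right) = 1$)
$1 \cdot 15 p{\left(-1,r \right)} = 1 \cdot 15 \cdot 1 = 15 \cdot 1 = 15$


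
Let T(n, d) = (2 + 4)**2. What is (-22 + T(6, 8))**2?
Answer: 196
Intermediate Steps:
T(n, d) = 36 (T(n, d) = 6**2 = 36)
(-22 + T(6, 8))**2 = (-22 + 36)**2 = 14**2 = 196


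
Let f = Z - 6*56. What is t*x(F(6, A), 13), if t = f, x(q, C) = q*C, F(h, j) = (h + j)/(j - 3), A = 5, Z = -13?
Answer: -49907/2 ≈ -24954.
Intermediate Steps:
f = -349 (f = -13 - 6*56 = -13 - 336 = -349)
F(h, j) = (h + j)/(-3 + j)
x(q, C) = C*q
t = -349
t*x(F(6, A), 13) = -4537*(6 + 5)/(-3 + 5) = -4537*11/2 = -349*143/2 = -49907/2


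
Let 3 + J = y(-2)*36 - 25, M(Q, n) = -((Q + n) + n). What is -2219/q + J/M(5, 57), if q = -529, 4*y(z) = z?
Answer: 288395/62951 ≈ 4.5813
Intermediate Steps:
y(z) = z/4
M(Q, n) = -Q - 2*n (M(Q, n) = -(Q + 2*n) = -Q - 2*n)
J = -46 (J = -3 + (((¼)*(-2))*36 - 25) = -3 + (-½*36 - 25) = -3 + (-18 - 25) = -3 - 43 = -46)
-2219/q + J/M(5, 57) = -2219/(-529) - 46/(-1*5 - 2*57) = -2219*(-1/529) - 46/(-5 - 114) = 2219/529 - 46/(-119) = 2219/529 - 46*(-1/119) = 2219/529 + 46/119 = 288395/62951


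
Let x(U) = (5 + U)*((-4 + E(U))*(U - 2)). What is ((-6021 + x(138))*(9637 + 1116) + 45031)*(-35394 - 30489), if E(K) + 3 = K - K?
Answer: 100706723944770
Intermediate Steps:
E(K) = -3 (E(K) = -3 + (K - K) = -3 + 0 = -3)
x(U) = (5 + U)*(14 - 7*U) (x(U) = (5 + U)*((-4 - 3)*(U - 2)) = (5 + U)*(-7*(-2 + U)) = (5 + U)*(14 - 7*U))
((-6021 + x(138))*(9637 + 1116) + 45031)*(-35394 - 30489) = ((-6021 + (70 - 21*138 - 7*138²))*(9637 + 1116) + 45031)*(-35394 - 30489) = ((-6021 + (70 - 2898 - 7*19044))*10753 + 45031)*(-65883) = ((-6021 + (70 - 2898 - 133308))*10753 + 45031)*(-65883) = ((-6021 - 136136)*10753 + 45031)*(-65883) = (-142157*10753 + 45031)*(-65883) = (-1528614221 + 45031)*(-65883) = -1528569190*(-65883) = 100706723944770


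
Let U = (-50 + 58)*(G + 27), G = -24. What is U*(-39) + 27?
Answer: -909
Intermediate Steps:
U = 24 (U = (-50 + 58)*(-24 + 27) = 8*3 = 24)
U*(-39) + 27 = 24*(-39) + 27 = -936 + 27 = -909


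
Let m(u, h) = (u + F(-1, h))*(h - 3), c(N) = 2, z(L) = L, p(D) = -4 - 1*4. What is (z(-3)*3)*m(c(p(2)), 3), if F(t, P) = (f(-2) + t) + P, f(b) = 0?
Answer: 0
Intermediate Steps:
p(D) = -8 (p(D) = -4 - 4 = -8)
F(t, P) = P + t (F(t, P) = (0 + t) + P = t + P = P + t)
m(u, h) = (-3 + h)*(-1 + h + u) (m(u, h) = (u + (h - 1))*(h - 3) = (u + (-1 + h))*(-3 + h) = (-1 + h + u)*(-3 + h) = (-3 + h)*(-1 + h + u))
(z(-3)*3)*m(c(p(2)), 3) = (-3*3)*(3 + 3**2 - 4*3 - 3*2 + 3*2) = -9*(3 + 9 - 12 - 6 + 6) = -9*0 = 0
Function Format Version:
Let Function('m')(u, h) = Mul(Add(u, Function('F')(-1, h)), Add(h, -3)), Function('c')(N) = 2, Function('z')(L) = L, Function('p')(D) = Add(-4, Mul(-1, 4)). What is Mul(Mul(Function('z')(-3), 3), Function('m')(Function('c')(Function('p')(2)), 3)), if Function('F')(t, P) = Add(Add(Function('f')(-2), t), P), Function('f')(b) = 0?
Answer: 0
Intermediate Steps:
Function('p')(D) = -8 (Function('p')(D) = Add(-4, -4) = -8)
Function('F')(t, P) = Add(P, t) (Function('F')(t, P) = Add(Add(0, t), P) = Add(t, P) = Add(P, t))
Function('m')(u, h) = Mul(Add(-3, h), Add(-1, h, u)) (Function('m')(u, h) = Mul(Add(u, Add(h, -1)), Add(h, -3)) = Mul(Add(u, Add(-1, h)), Add(-3, h)) = Mul(Add(-1, h, u), Add(-3, h)) = Mul(Add(-3, h), Add(-1, h, u)))
Mul(Mul(Function('z')(-3), 3), Function('m')(Function('c')(Function('p')(2)), 3)) = Mul(Mul(-3, 3), Add(3, Pow(3, 2), Mul(-4, 3), Mul(-3, 2), Mul(3, 2))) = Mul(-9, Add(3, 9, -12, -6, 6)) = Mul(-9, 0) = 0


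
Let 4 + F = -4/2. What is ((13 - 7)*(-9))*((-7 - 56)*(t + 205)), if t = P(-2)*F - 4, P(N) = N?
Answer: 724626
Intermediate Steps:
F = -6 (F = -4 - 4/2 = -4 - 4*½ = -4 - 2 = -6)
t = 8 (t = -2*(-6) - 4 = 12 - 4 = 8)
((13 - 7)*(-9))*((-7 - 56)*(t + 205)) = ((13 - 7)*(-9))*((-7 - 56)*(8 + 205)) = (6*(-9))*(-63*213) = -54*(-13419) = 724626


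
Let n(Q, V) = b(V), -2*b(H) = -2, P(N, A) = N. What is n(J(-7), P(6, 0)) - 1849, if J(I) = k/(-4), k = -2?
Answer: -1848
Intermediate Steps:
J(I) = ½ (J(I) = -2/(-4) = -2*(-¼) = ½)
b(H) = 1 (b(H) = -½*(-2) = 1)
n(Q, V) = 1
n(J(-7), P(6, 0)) - 1849 = 1 - 1849 = -1848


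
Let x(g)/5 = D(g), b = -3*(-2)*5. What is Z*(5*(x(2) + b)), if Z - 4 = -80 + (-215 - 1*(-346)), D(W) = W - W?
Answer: 8250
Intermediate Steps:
b = 30 (b = 6*5 = 30)
D(W) = 0
x(g) = 0 (x(g) = 5*0 = 0)
Z = 55 (Z = 4 + (-80 + (-215 - 1*(-346))) = 4 + (-80 + (-215 + 346)) = 4 + (-80 + 131) = 4 + 51 = 55)
Z*(5*(x(2) + b)) = 55*(5*(0 + 30)) = 55*(5*30) = 55*150 = 8250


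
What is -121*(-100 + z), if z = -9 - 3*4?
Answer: 14641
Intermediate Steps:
z = -21 (z = -9 - 12 = -21)
-121*(-100 + z) = -121*(-100 - 21) = -121*(-121) = 14641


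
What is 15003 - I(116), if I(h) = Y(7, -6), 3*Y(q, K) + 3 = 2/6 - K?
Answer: 135017/9 ≈ 15002.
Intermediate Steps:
Y(q, K) = -8/9 - K/3 (Y(q, K) = -1 + (2/6 - K)/3 = -1 + (2*(⅙) - K)/3 = -1 + (⅓ - K)/3 = -1 + (⅑ - K/3) = -8/9 - K/3)
I(h) = 10/9 (I(h) = -8/9 - ⅓*(-6) = -8/9 + 2 = 10/9)
15003 - I(116) = 15003 - 1*10/9 = 15003 - 10/9 = 135017/9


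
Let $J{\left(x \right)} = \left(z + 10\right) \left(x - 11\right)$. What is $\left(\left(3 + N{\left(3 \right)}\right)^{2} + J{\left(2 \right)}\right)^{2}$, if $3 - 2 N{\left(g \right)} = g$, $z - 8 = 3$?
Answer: $32400$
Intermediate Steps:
$z = 11$ ($z = 8 + 3 = 11$)
$N{\left(g \right)} = \frac{3}{2} - \frac{g}{2}$
$J{\left(x \right)} = -231 + 21 x$ ($J{\left(x \right)} = \left(11 + 10\right) \left(x - 11\right) = 21 \left(-11 + x\right) = -231 + 21 x$)
$\left(\left(3 + N{\left(3 \right)}\right)^{2} + J{\left(2 \right)}\right)^{2} = \left(\left(3 + \left(\frac{3}{2} - \frac{3}{2}\right)\right)^{2} + \left(-231 + 21 \cdot 2\right)\right)^{2} = \left(\left(3 + \left(\frac{3}{2} - \frac{3}{2}\right)\right)^{2} + \left(-231 + 42\right)\right)^{2} = \left(\left(3 + 0\right)^{2} - 189\right)^{2} = \left(3^{2} - 189\right)^{2} = \left(9 - 189\right)^{2} = \left(-180\right)^{2} = 32400$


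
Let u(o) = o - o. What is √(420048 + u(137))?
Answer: 12*√2917 ≈ 648.11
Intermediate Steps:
u(o) = 0
√(420048 + u(137)) = √(420048 + 0) = √420048 = 12*√2917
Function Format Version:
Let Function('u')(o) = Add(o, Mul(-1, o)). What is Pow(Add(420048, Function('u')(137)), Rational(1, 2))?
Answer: Mul(12, Pow(2917, Rational(1, 2))) ≈ 648.11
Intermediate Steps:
Function('u')(o) = 0
Pow(Add(420048, Function('u')(137)), Rational(1, 2)) = Pow(Add(420048, 0), Rational(1, 2)) = Pow(420048, Rational(1, 2)) = Mul(12, Pow(2917, Rational(1, 2)))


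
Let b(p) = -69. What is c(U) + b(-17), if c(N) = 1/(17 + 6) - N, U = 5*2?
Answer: -1816/23 ≈ -78.957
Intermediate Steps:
U = 10
c(N) = 1/23 - N
c(U) + b(-17) = (1/23 - 1*10) - 69 = (1/23 - 10) - 69 = -229/23 - 69 = -1816/23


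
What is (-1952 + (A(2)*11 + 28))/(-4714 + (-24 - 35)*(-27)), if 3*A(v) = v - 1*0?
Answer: 5750/9363 ≈ 0.61412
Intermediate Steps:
A(v) = v/3 (A(v) = (v - 1*0)/3 = (v + 0)/3 = v/3)
(-1952 + (A(2)*11 + 28))/(-4714 + (-24 - 35)*(-27)) = (-1952 + (((⅓)*2)*11 + 28))/(-4714 + (-24 - 35)*(-27)) = (-1952 + ((⅔)*11 + 28))/(-4714 - 59*(-27)) = (-1952 + (22/3 + 28))/(-4714 + 1593) = (-1952 + 106/3)/(-3121) = -5750/3*(-1/3121) = 5750/9363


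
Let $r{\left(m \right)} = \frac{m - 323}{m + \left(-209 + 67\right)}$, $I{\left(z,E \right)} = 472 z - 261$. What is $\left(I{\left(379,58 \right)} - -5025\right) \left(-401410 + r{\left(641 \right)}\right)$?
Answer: $- \frac{36786096509344}{499} \approx -7.372 \cdot 10^{10}$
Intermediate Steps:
$I{\left(z,E \right)} = -261 + 472 z$
$r{\left(m \right)} = \frac{-323 + m}{-142 + m}$ ($r{\left(m \right)} = \frac{-323 + m}{m - 142} = \frac{-323 + m}{-142 + m}$)
$\left(I{\left(379,58 \right)} - -5025\right) \left(-401410 + r{\left(641 \right)}\right) = \left(\left(-261 + 472 \cdot 379\right) - -5025\right) \left(-401410 + \frac{-323 + 641}{-142 + 641}\right) = \left(\left(-261 + 178888\right) + \left(-230370 + 235395\right)\right) \left(-401410 + \frac{1}{499} \cdot 318\right) = \left(178627 + 5025\right) \left(-401410 + \frac{1}{499} \cdot 318\right) = 183652 \left(-401410 + \frac{318}{499}\right) = 183652 \left(- \frac{200303272}{499}\right) = - \frac{36786096509344}{499}$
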